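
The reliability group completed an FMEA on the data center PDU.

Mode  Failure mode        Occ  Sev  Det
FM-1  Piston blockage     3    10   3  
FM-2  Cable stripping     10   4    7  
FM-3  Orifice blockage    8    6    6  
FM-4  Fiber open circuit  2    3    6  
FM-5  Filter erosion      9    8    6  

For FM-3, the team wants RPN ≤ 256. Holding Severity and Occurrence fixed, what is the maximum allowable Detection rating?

FM-3: S=6, O=8, D=6 → current RPN = 288.
Fixed product = 48. Need 48 × D ≤ 256, so D ≤ 256/48 = 5.33.
Maximum integer Detection rating = 5 (gives RPN 240; D=6 would give 288 > 256).

5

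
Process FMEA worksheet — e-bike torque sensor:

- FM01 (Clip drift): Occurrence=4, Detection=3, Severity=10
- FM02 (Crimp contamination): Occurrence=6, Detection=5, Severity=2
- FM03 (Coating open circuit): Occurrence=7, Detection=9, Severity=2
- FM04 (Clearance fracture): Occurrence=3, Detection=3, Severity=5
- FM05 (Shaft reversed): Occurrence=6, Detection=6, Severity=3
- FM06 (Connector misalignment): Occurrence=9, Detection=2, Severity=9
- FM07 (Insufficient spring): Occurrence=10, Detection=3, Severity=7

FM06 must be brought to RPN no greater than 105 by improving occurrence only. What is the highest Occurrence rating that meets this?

5

FM06: S=9, O=9, D=2 → current RPN = 162.
Fixed product = 18. Need 18 × O ≤ 105, so O ≤ 105/18 = 5.83.
Maximum integer Occurrence rating = 5 (gives RPN 90; O=6 would give 108 > 105).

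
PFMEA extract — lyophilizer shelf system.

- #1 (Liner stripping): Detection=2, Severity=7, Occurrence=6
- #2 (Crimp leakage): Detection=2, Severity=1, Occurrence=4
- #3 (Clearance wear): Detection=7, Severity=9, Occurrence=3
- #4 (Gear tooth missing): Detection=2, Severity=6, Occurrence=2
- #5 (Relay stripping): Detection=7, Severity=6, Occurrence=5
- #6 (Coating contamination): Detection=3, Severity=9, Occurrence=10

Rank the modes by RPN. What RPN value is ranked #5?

24

RPN = Severity × Occurrence × Detection:
  #1: 7 × 6 × 2 = 84
  #2: 1 × 4 × 2 = 8
  #3: 9 × 3 × 7 = 189
  #4: 6 × 2 × 2 = 24
  #5: 6 × 5 × 7 = 210
  #6: 9 × 10 × 3 = 270
Sorted descending: 270, 210, 189, 84, 24, 8.
The fifth-highest RPN is 24 (#4).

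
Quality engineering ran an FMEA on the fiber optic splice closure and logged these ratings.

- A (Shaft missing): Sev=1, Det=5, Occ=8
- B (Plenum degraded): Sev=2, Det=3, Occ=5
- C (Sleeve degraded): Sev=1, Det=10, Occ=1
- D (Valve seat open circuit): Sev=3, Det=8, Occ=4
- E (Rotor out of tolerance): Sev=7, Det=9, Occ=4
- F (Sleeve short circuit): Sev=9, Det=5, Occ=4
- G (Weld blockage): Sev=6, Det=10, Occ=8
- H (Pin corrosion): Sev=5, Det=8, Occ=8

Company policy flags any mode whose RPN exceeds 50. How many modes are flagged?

RPN = Severity × Occurrence × Detection:
  A: 1 × 8 × 5 = 40
  B: 2 × 5 × 3 = 30
  C: 1 × 1 × 10 = 10
  D: 3 × 4 × 8 = 96
  E: 7 × 4 × 9 = 252
  F: 9 × 4 × 5 = 180
  G: 6 × 8 × 10 = 480
  H: 5 × 8 × 8 = 320
Modes with RPN > 50: D (96), E (252), F (180), G (480), H (320) → 5.

5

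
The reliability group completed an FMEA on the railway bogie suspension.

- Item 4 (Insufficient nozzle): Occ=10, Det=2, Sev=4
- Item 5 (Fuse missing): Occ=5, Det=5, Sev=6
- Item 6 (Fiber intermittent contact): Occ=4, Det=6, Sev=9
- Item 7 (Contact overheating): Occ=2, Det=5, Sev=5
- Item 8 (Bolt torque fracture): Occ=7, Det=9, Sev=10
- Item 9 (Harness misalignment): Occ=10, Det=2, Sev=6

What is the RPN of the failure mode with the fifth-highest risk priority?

RPN = Severity × Occurrence × Detection:
  Item 4: 4 × 10 × 2 = 80
  Item 5: 6 × 5 × 5 = 150
  Item 6: 9 × 4 × 6 = 216
  Item 7: 5 × 2 × 5 = 50
  Item 8: 10 × 7 × 9 = 630
  Item 9: 6 × 10 × 2 = 120
Sorted descending: 630, 216, 150, 120, 80, 50.
The fifth-highest RPN is 80 (Item 4).

80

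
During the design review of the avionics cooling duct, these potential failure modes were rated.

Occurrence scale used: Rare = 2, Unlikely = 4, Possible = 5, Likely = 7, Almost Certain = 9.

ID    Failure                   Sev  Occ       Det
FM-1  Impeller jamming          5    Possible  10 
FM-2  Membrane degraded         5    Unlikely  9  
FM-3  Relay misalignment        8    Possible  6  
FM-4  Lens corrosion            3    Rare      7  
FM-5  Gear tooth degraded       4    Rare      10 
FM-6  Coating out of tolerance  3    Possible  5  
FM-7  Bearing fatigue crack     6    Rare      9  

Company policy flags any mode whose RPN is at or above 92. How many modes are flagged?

4

RPN = Severity × Occurrence × Detection:
  FM-1: 5 × 5 × 10 = 250
  FM-2: 5 × 4 × 9 = 180
  FM-3: 8 × 5 × 6 = 240
  FM-4: 3 × 2 × 7 = 42
  FM-5: 4 × 2 × 10 = 80
  FM-6: 3 × 5 × 5 = 75
  FM-7: 6 × 2 × 9 = 108
Modes with RPN ≥ 92: FM-1 (250), FM-2 (180), FM-3 (240), FM-7 (108) → 4.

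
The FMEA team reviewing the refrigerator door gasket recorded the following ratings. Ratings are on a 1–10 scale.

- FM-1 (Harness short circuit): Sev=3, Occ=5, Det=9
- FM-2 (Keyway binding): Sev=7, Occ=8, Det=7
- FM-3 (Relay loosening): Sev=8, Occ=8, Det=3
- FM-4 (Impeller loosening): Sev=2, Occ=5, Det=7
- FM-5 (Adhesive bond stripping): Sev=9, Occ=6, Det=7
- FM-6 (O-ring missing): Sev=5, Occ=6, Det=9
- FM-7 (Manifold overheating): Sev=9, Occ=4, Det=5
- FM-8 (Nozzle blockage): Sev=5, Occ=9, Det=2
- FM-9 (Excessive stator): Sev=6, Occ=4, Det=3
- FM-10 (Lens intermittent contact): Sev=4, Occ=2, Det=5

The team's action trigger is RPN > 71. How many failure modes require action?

RPN = Severity × Occurrence × Detection:
  FM-1: 3 × 5 × 9 = 135
  FM-2: 7 × 8 × 7 = 392
  FM-3: 8 × 8 × 3 = 192
  FM-4: 2 × 5 × 7 = 70
  FM-5: 9 × 6 × 7 = 378
  FM-6: 5 × 6 × 9 = 270
  FM-7: 9 × 4 × 5 = 180
  FM-8: 5 × 9 × 2 = 90
  FM-9: 6 × 4 × 3 = 72
  FM-10: 4 × 2 × 5 = 40
Modes with RPN > 71: FM-1 (135), FM-2 (392), FM-3 (192), FM-5 (378), FM-6 (270), FM-7 (180), FM-8 (90), FM-9 (72) → 8.

8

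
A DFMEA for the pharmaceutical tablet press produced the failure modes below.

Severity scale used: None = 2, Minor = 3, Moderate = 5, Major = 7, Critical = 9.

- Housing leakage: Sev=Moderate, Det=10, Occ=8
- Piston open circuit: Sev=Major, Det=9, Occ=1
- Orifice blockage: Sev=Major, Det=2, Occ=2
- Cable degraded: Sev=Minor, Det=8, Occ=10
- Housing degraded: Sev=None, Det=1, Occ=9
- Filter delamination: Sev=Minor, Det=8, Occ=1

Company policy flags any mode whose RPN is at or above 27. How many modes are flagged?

RPN = Severity × Occurrence × Detection:
  Housing leakage: 5 × 8 × 10 = 400
  Piston open circuit: 7 × 1 × 9 = 63
  Orifice blockage: 7 × 2 × 2 = 28
  Cable degraded: 3 × 10 × 8 = 240
  Housing degraded: 2 × 9 × 1 = 18
  Filter delamination: 3 × 1 × 8 = 24
Modes with RPN ≥ 27: Housing leakage (400), Piston open circuit (63), Orifice blockage (28), Cable degraded (240) → 4.

4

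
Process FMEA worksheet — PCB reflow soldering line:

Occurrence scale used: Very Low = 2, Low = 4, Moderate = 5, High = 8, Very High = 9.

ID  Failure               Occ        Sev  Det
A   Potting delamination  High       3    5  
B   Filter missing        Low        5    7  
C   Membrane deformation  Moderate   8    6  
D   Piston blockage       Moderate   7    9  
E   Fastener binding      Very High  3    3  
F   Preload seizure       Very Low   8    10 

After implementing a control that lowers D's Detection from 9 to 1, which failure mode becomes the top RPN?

C

RPN = Severity × Occurrence × Detection:
  A: 3 × 8 × 5 = 120
  B: 5 × 4 × 7 = 140
  C: 8 × 5 × 6 = 240
  D: 7 × 5 × 9 = 315
  E: 3 × 9 × 3 = 81
  F: 8 × 2 × 10 = 160
After action: D → 7 × 5 × 1 = 35.
Revised RPNs: C=240, F=160, B=140, A=120, E=81, D=35.
Highest is now C (240).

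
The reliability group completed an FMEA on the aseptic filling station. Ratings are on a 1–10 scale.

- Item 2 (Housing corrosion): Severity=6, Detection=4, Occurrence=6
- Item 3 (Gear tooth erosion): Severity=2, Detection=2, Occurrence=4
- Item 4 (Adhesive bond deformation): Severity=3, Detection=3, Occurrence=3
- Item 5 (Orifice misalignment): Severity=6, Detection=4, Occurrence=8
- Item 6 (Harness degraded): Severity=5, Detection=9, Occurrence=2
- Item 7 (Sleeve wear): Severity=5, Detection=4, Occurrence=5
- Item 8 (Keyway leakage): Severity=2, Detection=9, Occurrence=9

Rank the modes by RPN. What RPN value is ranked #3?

144

RPN = Severity × Occurrence × Detection:
  Item 2: 6 × 6 × 4 = 144
  Item 3: 2 × 4 × 2 = 16
  Item 4: 3 × 3 × 3 = 27
  Item 5: 6 × 8 × 4 = 192
  Item 6: 5 × 2 × 9 = 90
  Item 7: 5 × 5 × 4 = 100
  Item 8: 2 × 9 × 9 = 162
Sorted descending: 192, 162, 144, 100, 90, 27, 16.
The third-highest RPN is 144 (Item 2).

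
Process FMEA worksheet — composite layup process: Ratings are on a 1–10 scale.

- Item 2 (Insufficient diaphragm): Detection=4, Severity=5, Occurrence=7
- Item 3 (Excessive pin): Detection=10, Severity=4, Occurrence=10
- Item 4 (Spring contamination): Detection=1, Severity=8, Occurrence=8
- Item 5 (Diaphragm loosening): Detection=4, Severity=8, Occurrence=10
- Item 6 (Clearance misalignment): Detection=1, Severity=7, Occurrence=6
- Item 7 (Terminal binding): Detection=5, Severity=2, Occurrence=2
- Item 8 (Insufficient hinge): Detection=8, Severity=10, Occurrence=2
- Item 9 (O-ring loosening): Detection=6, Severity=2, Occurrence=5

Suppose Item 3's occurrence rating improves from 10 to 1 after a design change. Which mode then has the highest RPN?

RPN = Severity × Occurrence × Detection:
  Item 2: 5 × 7 × 4 = 140
  Item 3: 4 × 10 × 10 = 400
  Item 4: 8 × 8 × 1 = 64
  Item 5: 8 × 10 × 4 = 320
  Item 6: 7 × 6 × 1 = 42
  Item 7: 2 × 2 × 5 = 20
  Item 8: 10 × 2 × 8 = 160
  Item 9: 2 × 5 × 6 = 60
After action: Item 3 → 4 × 1 × 10 = 40.
Revised RPNs: Item 5=320, Item 8=160, Item 2=140, Item 4=64, Item 9=60, Item 6=42, Item 3=40, Item 7=20.
Highest is now Item 5 (320).

Item 5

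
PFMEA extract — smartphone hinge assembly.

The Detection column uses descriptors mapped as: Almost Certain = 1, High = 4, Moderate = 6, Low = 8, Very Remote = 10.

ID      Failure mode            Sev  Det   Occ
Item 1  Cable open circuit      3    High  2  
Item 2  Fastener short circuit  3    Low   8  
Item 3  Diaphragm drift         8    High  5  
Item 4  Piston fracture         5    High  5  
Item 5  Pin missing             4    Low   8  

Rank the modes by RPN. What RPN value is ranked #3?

RPN = Severity × Occurrence × Detection:
  Item 1: 3 × 2 × 4 = 24
  Item 2: 3 × 8 × 8 = 192
  Item 3: 8 × 5 × 4 = 160
  Item 4: 5 × 5 × 4 = 100
  Item 5: 4 × 8 × 8 = 256
Sorted descending: 256, 192, 160, 100, 24.
The third-highest RPN is 160 (Item 3).

160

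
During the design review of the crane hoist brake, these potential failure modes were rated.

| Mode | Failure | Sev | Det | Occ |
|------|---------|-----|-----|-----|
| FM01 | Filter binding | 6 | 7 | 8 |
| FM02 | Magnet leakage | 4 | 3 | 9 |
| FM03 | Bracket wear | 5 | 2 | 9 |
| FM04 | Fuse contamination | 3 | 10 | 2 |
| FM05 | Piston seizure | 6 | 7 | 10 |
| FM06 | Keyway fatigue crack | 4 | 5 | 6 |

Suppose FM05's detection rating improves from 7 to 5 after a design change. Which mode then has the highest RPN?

RPN = Severity × Occurrence × Detection:
  FM01: 6 × 8 × 7 = 336
  FM02: 4 × 9 × 3 = 108
  FM03: 5 × 9 × 2 = 90
  FM04: 3 × 2 × 10 = 60
  FM05: 6 × 10 × 7 = 420
  FM06: 4 × 6 × 5 = 120
After action: FM05 → 6 × 10 × 5 = 300.
Revised RPNs: FM01=336, FM05=300, FM06=120, FM02=108, FM03=90, FM04=60.
Highest is now FM01 (336).

FM01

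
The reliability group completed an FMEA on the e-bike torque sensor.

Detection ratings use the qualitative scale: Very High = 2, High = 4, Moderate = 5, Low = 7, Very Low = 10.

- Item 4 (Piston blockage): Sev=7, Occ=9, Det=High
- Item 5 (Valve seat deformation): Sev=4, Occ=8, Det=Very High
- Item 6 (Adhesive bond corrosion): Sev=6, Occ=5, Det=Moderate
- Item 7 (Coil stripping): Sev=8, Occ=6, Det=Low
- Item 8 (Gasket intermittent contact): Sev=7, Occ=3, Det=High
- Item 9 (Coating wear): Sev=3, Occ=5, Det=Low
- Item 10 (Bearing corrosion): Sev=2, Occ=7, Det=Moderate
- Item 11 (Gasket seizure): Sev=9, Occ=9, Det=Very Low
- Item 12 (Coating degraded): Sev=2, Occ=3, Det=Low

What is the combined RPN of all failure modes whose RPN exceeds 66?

RPN = Severity × Occurrence × Detection:
  Item 4: 7 × 9 × 4 = 252
  Item 5: 4 × 8 × 2 = 64
  Item 6: 6 × 5 × 5 = 150
  Item 7: 8 × 6 × 7 = 336
  Item 8: 7 × 3 × 4 = 84
  Item 9: 3 × 5 × 7 = 105
  Item 10: 2 × 7 × 5 = 70
  Item 11: 9 × 9 × 10 = 810
  Item 12: 2 × 3 × 7 = 42
RPN > 66: Item 4 (252), Item 6 (150), Item 7 (336), Item 8 (84), Item 9 (105), Item 10 (70), Item 11 (810).
Sum: 252 + 150 + 336 + 84 + 105 + 70 + 810 = 1807.

1807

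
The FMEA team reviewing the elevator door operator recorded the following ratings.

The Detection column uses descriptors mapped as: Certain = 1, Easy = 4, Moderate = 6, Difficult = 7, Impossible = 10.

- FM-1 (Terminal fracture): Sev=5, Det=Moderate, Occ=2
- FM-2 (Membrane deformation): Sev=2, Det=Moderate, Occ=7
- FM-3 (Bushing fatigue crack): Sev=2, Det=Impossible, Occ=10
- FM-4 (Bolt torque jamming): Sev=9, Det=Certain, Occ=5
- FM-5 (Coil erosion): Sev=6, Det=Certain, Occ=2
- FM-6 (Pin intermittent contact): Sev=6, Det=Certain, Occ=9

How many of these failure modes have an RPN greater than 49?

4

RPN = Severity × Occurrence × Detection:
  FM-1: 5 × 2 × 6 = 60
  FM-2: 2 × 7 × 6 = 84
  FM-3: 2 × 10 × 10 = 200
  FM-4: 9 × 5 × 1 = 45
  FM-5: 6 × 2 × 1 = 12
  FM-6: 6 × 9 × 1 = 54
Modes with RPN > 49: FM-1 (60), FM-2 (84), FM-3 (200), FM-6 (54) → 4.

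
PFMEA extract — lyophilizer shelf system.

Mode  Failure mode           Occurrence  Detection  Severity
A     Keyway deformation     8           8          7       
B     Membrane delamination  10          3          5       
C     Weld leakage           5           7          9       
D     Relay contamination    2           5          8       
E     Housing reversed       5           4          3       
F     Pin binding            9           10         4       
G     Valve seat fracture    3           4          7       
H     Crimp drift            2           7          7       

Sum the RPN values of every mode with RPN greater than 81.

RPN = Severity × Occurrence × Detection:
  A: 7 × 8 × 8 = 448
  B: 5 × 10 × 3 = 150
  C: 9 × 5 × 7 = 315
  D: 8 × 2 × 5 = 80
  E: 3 × 5 × 4 = 60
  F: 4 × 9 × 10 = 360
  G: 7 × 3 × 4 = 84
  H: 7 × 2 × 7 = 98
RPN > 81: A (448), B (150), C (315), F (360), G (84), H (98).
Sum: 448 + 150 + 315 + 360 + 84 + 98 = 1455.

1455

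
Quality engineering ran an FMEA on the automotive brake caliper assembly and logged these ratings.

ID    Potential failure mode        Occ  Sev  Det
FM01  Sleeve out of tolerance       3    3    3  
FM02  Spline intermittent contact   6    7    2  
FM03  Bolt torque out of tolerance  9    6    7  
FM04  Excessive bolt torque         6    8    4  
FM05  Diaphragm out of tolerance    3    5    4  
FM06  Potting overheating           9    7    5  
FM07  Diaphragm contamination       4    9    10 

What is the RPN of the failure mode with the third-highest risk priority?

RPN = Severity × Occurrence × Detection:
  FM01: 3 × 3 × 3 = 27
  FM02: 7 × 6 × 2 = 84
  FM03: 6 × 9 × 7 = 378
  FM04: 8 × 6 × 4 = 192
  FM05: 5 × 3 × 4 = 60
  FM06: 7 × 9 × 5 = 315
  FM07: 9 × 4 × 10 = 360
Sorted descending: 378, 360, 315, 192, 84, 60, 27.
The third-highest RPN is 315 (FM06).

315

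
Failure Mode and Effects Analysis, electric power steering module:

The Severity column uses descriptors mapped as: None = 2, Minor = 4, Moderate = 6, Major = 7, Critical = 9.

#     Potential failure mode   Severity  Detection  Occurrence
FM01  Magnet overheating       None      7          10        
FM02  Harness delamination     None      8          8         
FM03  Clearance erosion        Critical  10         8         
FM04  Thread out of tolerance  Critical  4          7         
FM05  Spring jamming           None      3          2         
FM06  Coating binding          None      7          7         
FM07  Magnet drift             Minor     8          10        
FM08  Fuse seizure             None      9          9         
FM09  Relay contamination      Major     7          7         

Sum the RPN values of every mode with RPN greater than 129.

RPN = Severity × Occurrence × Detection:
  FM01: 2 × 10 × 7 = 140
  FM02: 2 × 8 × 8 = 128
  FM03: 9 × 8 × 10 = 720
  FM04: 9 × 7 × 4 = 252
  FM05: 2 × 2 × 3 = 12
  FM06: 2 × 7 × 7 = 98
  FM07: 4 × 10 × 8 = 320
  FM08: 2 × 9 × 9 = 162
  FM09: 7 × 7 × 7 = 343
RPN > 129: FM01 (140), FM03 (720), FM04 (252), FM07 (320), FM08 (162), FM09 (343).
Sum: 140 + 720 + 252 + 320 + 162 + 343 = 1937.

1937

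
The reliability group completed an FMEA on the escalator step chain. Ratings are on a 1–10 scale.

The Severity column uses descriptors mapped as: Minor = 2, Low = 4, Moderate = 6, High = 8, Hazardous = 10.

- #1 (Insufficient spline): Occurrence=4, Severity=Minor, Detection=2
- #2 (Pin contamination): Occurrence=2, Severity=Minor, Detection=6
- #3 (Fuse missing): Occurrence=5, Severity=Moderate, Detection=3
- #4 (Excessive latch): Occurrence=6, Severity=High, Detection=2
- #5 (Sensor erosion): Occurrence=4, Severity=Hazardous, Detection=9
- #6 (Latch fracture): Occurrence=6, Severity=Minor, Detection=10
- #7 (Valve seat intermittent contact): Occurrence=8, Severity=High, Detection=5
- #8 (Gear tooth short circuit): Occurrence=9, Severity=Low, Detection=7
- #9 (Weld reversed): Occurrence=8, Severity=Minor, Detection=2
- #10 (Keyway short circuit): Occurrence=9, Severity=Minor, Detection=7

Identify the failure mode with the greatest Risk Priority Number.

#5

RPN = Severity × Occurrence × Detection:
  #1: 2 × 4 × 2 = 16
  #2: 2 × 2 × 6 = 24
  #3: 6 × 5 × 3 = 90
  #4: 8 × 6 × 2 = 96
  #5: 10 × 4 × 9 = 360
  #6: 2 × 6 × 10 = 120
  #7: 8 × 8 × 5 = 320
  #8: 4 × 9 × 7 = 252
  #9: 2 × 8 × 2 = 32
  #10: 2 × 9 × 7 = 126
Highest RPN is 360 → #5.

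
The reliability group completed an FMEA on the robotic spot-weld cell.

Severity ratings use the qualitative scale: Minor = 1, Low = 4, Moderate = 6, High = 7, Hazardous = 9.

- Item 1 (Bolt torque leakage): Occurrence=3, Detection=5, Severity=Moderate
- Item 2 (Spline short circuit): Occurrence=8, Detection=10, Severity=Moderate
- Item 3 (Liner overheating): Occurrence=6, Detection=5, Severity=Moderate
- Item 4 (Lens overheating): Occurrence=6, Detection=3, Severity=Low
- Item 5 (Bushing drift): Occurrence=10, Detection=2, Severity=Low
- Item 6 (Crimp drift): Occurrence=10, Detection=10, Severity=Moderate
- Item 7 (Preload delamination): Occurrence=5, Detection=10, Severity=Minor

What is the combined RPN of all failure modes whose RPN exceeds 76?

1430

RPN = Severity × Occurrence × Detection:
  Item 1: 6 × 3 × 5 = 90
  Item 2: 6 × 8 × 10 = 480
  Item 3: 6 × 6 × 5 = 180
  Item 4: 4 × 6 × 3 = 72
  Item 5: 4 × 10 × 2 = 80
  Item 6: 6 × 10 × 10 = 600
  Item 7: 1 × 5 × 10 = 50
RPN > 76: Item 1 (90), Item 2 (480), Item 3 (180), Item 5 (80), Item 6 (600).
Sum: 90 + 480 + 180 + 80 + 600 = 1430.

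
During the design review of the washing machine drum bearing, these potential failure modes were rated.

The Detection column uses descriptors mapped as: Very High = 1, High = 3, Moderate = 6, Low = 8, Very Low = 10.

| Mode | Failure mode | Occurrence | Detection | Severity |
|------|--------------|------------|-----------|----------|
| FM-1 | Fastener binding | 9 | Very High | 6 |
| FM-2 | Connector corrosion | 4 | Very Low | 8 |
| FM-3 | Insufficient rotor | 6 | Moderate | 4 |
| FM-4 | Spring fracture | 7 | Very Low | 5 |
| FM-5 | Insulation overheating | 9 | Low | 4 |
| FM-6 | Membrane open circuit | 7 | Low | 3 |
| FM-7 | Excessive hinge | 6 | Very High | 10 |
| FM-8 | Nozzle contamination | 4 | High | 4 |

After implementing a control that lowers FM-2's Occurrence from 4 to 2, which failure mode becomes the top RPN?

RPN = Severity × Occurrence × Detection:
  FM-1: 6 × 9 × 1 = 54
  FM-2: 8 × 4 × 10 = 320
  FM-3: 4 × 6 × 6 = 144
  FM-4: 5 × 7 × 10 = 350
  FM-5: 4 × 9 × 8 = 288
  FM-6: 3 × 7 × 8 = 168
  FM-7: 10 × 6 × 1 = 60
  FM-8: 4 × 4 × 3 = 48
After action: FM-2 → 8 × 2 × 10 = 160.
Revised RPNs: FM-4=350, FM-5=288, FM-6=168, FM-2=160, FM-3=144, FM-7=60, FM-1=54, FM-8=48.
Highest is now FM-4 (350).

FM-4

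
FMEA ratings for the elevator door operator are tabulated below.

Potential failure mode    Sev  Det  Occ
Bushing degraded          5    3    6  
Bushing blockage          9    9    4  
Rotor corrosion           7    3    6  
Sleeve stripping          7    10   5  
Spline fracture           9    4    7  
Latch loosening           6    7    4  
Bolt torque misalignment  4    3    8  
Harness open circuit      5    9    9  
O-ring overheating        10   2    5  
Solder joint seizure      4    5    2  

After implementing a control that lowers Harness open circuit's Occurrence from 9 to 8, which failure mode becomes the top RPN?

RPN = Severity × Occurrence × Detection:
  Bushing degraded: 5 × 6 × 3 = 90
  Bushing blockage: 9 × 4 × 9 = 324
  Rotor corrosion: 7 × 6 × 3 = 126
  Sleeve stripping: 7 × 5 × 10 = 350
  Spline fracture: 9 × 7 × 4 = 252
  Latch loosening: 6 × 4 × 7 = 168
  Bolt torque misalignment: 4 × 8 × 3 = 96
  Harness open circuit: 5 × 9 × 9 = 405
  O-ring overheating: 10 × 5 × 2 = 100
  Solder joint seizure: 4 × 2 × 5 = 40
After action: Harness open circuit → 5 × 8 × 9 = 360.
Revised RPNs: Harness open circuit=360, Sleeve stripping=350, Bushing blockage=324, Spline fracture=252, Latch loosening=168, Rotor corrosion=126, O-ring overheating=100, Bolt torque misalignment=96, Bushing degraded=90, Solder joint seizure=40.
Highest is now Harness open circuit (360).

Harness open circuit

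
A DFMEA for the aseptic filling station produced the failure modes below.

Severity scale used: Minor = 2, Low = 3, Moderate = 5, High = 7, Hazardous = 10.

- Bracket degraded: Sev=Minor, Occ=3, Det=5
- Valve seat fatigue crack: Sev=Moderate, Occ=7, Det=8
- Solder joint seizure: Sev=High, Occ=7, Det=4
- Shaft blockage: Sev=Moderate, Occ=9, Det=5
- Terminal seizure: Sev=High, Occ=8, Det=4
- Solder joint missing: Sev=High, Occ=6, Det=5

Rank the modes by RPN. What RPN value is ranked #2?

RPN = Severity × Occurrence × Detection:
  Bracket degraded: 2 × 3 × 5 = 30
  Valve seat fatigue crack: 5 × 7 × 8 = 280
  Solder joint seizure: 7 × 7 × 4 = 196
  Shaft blockage: 5 × 9 × 5 = 225
  Terminal seizure: 7 × 8 × 4 = 224
  Solder joint missing: 7 × 6 × 5 = 210
Sorted descending: 280, 225, 224, 210, 196, 30.
The second-highest RPN is 225 (Shaft blockage).

225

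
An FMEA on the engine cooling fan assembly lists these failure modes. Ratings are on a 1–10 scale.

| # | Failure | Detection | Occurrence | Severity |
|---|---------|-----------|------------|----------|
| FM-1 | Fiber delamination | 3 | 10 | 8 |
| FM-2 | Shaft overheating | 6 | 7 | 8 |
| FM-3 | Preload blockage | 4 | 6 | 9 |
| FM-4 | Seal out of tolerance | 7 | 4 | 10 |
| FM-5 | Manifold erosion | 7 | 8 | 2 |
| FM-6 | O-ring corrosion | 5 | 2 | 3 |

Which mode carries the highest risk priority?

FM-2

RPN = Severity × Occurrence × Detection:
  FM-1: 8 × 10 × 3 = 240
  FM-2: 8 × 7 × 6 = 336
  FM-3: 9 × 6 × 4 = 216
  FM-4: 10 × 4 × 7 = 280
  FM-5: 2 × 8 × 7 = 112
  FM-6: 3 × 2 × 5 = 30
Highest RPN is 336 → FM-2.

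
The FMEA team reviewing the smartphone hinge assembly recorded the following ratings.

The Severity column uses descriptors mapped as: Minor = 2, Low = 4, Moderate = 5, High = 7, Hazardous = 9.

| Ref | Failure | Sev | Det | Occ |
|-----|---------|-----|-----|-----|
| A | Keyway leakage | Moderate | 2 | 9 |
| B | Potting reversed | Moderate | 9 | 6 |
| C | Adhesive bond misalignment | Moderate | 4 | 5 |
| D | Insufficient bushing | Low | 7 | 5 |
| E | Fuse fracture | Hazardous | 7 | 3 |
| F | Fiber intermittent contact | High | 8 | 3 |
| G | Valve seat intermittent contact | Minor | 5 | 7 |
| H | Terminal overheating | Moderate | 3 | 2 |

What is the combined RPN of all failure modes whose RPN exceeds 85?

RPN = Severity × Occurrence × Detection:
  A: 5 × 9 × 2 = 90
  B: 5 × 6 × 9 = 270
  C: 5 × 5 × 4 = 100
  D: 4 × 5 × 7 = 140
  E: 9 × 3 × 7 = 189
  F: 7 × 3 × 8 = 168
  G: 2 × 7 × 5 = 70
  H: 5 × 2 × 3 = 30
RPN > 85: A (90), B (270), C (100), D (140), E (189), F (168).
Sum: 90 + 270 + 100 + 140 + 189 + 168 = 957.

957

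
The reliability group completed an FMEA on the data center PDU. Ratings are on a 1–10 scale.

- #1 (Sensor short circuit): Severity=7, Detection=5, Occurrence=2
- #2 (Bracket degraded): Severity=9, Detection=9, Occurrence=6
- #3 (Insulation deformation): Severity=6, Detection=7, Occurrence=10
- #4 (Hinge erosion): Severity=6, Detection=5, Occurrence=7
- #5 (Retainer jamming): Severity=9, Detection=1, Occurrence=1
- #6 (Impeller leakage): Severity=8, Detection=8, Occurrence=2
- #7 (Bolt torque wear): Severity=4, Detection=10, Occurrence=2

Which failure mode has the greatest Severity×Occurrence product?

Criticality = Severity × Occurrence:
  #1: 7 × 2 = 14
  #2: 9 × 6 = 54
  #3: 6 × 10 = 60
  #4: 6 × 7 = 42
  #5: 9 × 1 = 9
  #6: 8 × 2 = 16
  #7: 4 × 2 = 8
Highest criticality is 60 → #3.

#3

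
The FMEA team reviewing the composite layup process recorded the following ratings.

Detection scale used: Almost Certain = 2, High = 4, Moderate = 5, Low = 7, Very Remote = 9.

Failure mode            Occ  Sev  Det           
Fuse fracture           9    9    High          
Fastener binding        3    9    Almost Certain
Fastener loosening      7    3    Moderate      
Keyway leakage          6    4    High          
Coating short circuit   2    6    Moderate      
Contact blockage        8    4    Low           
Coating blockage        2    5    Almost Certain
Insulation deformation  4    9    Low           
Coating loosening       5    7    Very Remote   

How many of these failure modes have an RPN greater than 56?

RPN = Severity × Occurrence × Detection:
  Fuse fracture: 9 × 9 × 4 = 324
  Fastener binding: 9 × 3 × 2 = 54
  Fastener loosening: 3 × 7 × 5 = 105
  Keyway leakage: 4 × 6 × 4 = 96
  Coating short circuit: 6 × 2 × 5 = 60
  Contact blockage: 4 × 8 × 7 = 224
  Coating blockage: 5 × 2 × 2 = 20
  Insulation deformation: 9 × 4 × 7 = 252
  Coating loosening: 7 × 5 × 9 = 315
Modes with RPN > 56: Fuse fracture (324), Fastener loosening (105), Keyway leakage (96), Coating short circuit (60), Contact blockage (224), Insulation deformation (252), Coating loosening (315) → 7.

7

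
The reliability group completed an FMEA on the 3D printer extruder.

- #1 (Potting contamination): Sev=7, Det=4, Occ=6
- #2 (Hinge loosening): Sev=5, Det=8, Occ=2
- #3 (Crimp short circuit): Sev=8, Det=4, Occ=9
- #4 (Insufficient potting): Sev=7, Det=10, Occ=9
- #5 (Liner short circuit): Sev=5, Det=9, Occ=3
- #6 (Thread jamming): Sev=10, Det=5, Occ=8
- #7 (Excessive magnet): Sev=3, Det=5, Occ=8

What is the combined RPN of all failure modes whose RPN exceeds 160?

RPN = Severity × Occurrence × Detection:
  #1: 7 × 6 × 4 = 168
  #2: 5 × 2 × 8 = 80
  #3: 8 × 9 × 4 = 288
  #4: 7 × 9 × 10 = 630
  #5: 5 × 3 × 9 = 135
  #6: 10 × 8 × 5 = 400
  #7: 3 × 8 × 5 = 120
RPN > 160: #1 (168), #3 (288), #4 (630), #6 (400).
Sum: 168 + 288 + 630 + 400 = 1486.

1486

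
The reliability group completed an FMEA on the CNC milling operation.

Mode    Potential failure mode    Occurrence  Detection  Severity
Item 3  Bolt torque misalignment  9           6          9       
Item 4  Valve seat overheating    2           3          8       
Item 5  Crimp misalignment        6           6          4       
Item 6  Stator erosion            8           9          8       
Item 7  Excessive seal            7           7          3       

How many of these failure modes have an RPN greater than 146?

3

RPN = Severity × Occurrence × Detection:
  Item 3: 9 × 9 × 6 = 486
  Item 4: 8 × 2 × 3 = 48
  Item 5: 4 × 6 × 6 = 144
  Item 6: 8 × 8 × 9 = 576
  Item 7: 3 × 7 × 7 = 147
Modes with RPN > 146: Item 3 (486), Item 6 (576), Item 7 (147) → 3.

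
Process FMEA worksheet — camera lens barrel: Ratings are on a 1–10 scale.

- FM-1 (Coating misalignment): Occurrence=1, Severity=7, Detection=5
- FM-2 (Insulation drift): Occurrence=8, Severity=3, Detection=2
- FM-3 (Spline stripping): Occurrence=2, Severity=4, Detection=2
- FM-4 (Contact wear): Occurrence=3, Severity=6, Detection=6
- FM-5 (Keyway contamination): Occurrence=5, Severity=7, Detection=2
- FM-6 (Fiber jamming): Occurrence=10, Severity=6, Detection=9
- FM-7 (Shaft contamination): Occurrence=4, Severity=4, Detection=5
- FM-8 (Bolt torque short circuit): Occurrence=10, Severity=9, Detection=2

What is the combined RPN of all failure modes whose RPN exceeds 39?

RPN = Severity × Occurrence × Detection:
  FM-1: 7 × 1 × 5 = 35
  FM-2: 3 × 8 × 2 = 48
  FM-3: 4 × 2 × 2 = 16
  FM-4: 6 × 3 × 6 = 108
  FM-5: 7 × 5 × 2 = 70
  FM-6: 6 × 10 × 9 = 540
  FM-7: 4 × 4 × 5 = 80
  FM-8: 9 × 10 × 2 = 180
RPN > 39: FM-2 (48), FM-4 (108), FM-5 (70), FM-6 (540), FM-7 (80), FM-8 (180).
Sum: 48 + 108 + 70 + 540 + 80 + 180 = 1026.

1026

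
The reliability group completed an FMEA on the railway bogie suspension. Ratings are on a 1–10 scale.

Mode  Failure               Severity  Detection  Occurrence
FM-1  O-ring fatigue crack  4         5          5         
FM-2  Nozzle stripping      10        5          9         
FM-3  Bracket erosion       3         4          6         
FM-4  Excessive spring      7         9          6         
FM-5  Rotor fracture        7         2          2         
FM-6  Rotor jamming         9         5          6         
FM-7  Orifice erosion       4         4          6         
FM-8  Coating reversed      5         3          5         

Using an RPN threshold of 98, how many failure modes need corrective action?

RPN = Severity × Occurrence × Detection:
  FM-1: 4 × 5 × 5 = 100
  FM-2: 10 × 9 × 5 = 450
  FM-3: 3 × 6 × 4 = 72
  FM-4: 7 × 6 × 9 = 378
  FM-5: 7 × 2 × 2 = 28
  FM-6: 9 × 6 × 5 = 270
  FM-7: 4 × 6 × 4 = 96
  FM-8: 5 × 5 × 3 = 75
Modes with RPN ≥ 98: FM-1 (100), FM-2 (450), FM-4 (378), FM-6 (270) → 4.

4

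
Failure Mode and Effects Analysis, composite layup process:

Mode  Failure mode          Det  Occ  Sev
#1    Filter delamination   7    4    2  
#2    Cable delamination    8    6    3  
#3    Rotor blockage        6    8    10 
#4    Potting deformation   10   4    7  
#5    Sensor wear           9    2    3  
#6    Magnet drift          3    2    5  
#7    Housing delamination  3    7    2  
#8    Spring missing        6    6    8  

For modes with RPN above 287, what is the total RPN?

RPN = Severity × Occurrence × Detection:
  #1: 2 × 4 × 7 = 56
  #2: 3 × 6 × 8 = 144
  #3: 10 × 8 × 6 = 480
  #4: 7 × 4 × 10 = 280
  #5: 3 × 2 × 9 = 54
  #6: 5 × 2 × 3 = 30
  #7: 2 × 7 × 3 = 42
  #8: 8 × 6 × 6 = 288
RPN > 287: #3 (480), #8 (288).
Sum: 480 + 288 = 768.

768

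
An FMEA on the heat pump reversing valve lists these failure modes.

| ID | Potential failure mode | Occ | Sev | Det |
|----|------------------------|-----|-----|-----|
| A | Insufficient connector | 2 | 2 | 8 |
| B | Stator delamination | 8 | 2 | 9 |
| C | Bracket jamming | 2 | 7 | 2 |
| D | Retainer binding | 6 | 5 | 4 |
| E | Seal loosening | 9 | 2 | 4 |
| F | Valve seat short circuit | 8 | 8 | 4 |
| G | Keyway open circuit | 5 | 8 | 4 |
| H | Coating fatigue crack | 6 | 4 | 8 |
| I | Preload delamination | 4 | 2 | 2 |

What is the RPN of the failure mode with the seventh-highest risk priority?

32

RPN = Severity × Occurrence × Detection:
  A: 2 × 2 × 8 = 32
  B: 2 × 8 × 9 = 144
  C: 7 × 2 × 2 = 28
  D: 5 × 6 × 4 = 120
  E: 2 × 9 × 4 = 72
  F: 8 × 8 × 4 = 256
  G: 8 × 5 × 4 = 160
  H: 4 × 6 × 8 = 192
  I: 2 × 4 × 2 = 16
Sorted descending: 256, 192, 160, 144, 120, 72, 32, 28, 16.
The seventh-highest RPN is 32 (A).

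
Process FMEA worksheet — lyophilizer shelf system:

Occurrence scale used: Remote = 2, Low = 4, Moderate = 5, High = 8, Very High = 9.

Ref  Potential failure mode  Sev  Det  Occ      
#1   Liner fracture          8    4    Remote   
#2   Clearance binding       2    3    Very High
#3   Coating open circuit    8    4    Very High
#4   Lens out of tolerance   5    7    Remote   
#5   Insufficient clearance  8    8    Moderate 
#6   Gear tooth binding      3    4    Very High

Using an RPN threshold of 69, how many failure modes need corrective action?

4

RPN = Severity × Occurrence × Detection:
  #1: 8 × 2 × 4 = 64
  #2: 2 × 9 × 3 = 54
  #3: 8 × 9 × 4 = 288
  #4: 5 × 2 × 7 = 70
  #5: 8 × 5 × 8 = 320
  #6: 3 × 9 × 4 = 108
Modes with RPN ≥ 69: #3 (288), #4 (70), #5 (320), #6 (108) → 4.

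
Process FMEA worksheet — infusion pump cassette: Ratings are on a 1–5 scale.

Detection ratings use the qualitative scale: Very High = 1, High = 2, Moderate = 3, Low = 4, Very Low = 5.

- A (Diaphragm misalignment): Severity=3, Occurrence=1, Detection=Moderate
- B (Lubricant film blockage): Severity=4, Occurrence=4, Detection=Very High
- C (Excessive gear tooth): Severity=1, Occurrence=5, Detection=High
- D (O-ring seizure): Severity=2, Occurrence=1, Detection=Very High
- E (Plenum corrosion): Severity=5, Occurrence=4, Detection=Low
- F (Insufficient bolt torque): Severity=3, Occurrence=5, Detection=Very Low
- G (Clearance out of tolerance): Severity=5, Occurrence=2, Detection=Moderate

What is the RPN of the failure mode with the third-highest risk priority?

30

RPN = Severity × Occurrence × Detection:
  A: 3 × 1 × 3 = 9
  B: 4 × 4 × 1 = 16
  C: 1 × 5 × 2 = 10
  D: 2 × 1 × 1 = 2
  E: 5 × 4 × 4 = 80
  F: 3 × 5 × 5 = 75
  G: 5 × 2 × 3 = 30
Sorted descending: 80, 75, 30, 16, 10, 9, 2.
The third-highest RPN is 30 (G).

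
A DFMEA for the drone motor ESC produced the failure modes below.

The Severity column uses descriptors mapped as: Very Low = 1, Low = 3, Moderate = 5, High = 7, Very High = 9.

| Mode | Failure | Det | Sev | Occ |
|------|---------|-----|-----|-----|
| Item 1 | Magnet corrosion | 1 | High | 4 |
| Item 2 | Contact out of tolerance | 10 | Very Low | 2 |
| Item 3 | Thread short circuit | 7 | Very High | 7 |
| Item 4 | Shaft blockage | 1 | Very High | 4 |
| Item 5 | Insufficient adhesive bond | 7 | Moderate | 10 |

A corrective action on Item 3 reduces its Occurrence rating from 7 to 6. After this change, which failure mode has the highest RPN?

Item 3

RPN = Severity × Occurrence × Detection:
  Item 1: 7 × 4 × 1 = 28
  Item 2: 1 × 2 × 10 = 20
  Item 3: 9 × 7 × 7 = 441
  Item 4: 9 × 4 × 1 = 36
  Item 5: 5 × 10 × 7 = 350
After action: Item 3 → 9 × 6 × 7 = 378.
Revised RPNs: Item 3=378, Item 5=350, Item 4=36, Item 1=28, Item 2=20.
Highest is now Item 3 (378).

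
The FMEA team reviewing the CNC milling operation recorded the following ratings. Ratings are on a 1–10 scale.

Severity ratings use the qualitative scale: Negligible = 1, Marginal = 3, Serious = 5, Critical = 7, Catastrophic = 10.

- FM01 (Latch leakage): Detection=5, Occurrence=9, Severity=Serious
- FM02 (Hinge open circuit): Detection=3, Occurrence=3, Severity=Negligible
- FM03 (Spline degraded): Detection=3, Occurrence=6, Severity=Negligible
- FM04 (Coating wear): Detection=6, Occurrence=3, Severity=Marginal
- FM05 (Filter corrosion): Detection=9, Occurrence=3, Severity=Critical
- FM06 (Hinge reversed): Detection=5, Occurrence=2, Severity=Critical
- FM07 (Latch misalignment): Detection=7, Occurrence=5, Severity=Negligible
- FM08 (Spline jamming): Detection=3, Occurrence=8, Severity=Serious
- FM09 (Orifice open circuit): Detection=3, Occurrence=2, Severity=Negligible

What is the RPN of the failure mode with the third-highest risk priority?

120

RPN = Severity × Occurrence × Detection:
  FM01: 5 × 9 × 5 = 225
  FM02: 1 × 3 × 3 = 9
  FM03: 1 × 6 × 3 = 18
  FM04: 3 × 3 × 6 = 54
  FM05: 7 × 3 × 9 = 189
  FM06: 7 × 2 × 5 = 70
  FM07: 1 × 5 × 7 = 35
  FM08: 5 × 8 × 3 = 120
  FM09: 1 × 2 × 3 = 6
Sorted descending: 225, 189, 120, 70, 54, 35, 18, 9, 6.
The third-highest RPN is 120 (FM08).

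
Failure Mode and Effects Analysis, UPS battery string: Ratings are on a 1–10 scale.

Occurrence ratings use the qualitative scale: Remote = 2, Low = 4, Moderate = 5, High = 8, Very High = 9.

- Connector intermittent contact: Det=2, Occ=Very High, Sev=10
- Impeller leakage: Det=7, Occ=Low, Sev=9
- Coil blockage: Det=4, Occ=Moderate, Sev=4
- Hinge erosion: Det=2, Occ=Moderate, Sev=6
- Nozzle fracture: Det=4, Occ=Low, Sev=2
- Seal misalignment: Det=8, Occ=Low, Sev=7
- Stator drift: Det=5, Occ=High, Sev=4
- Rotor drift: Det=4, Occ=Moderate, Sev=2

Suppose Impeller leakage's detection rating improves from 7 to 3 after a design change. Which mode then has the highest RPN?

RPN = Severity × Occurrence × Detection:
  Connector intermittent contact: 10 × 9 × 2 = 180
  Impeller leakage: 9 × 4 × 7 = 252
  Coil blockage: 4 × 5 × 4 = 80
  Hinge erosion: 6 × 5 × 2 = 60
  Nozzle fracture: 2 × 4 × 4 = 32
  Seal misalignment: 7 × 4 × 8 = 224
  Stator drift: 4 × 8 × 5 = 160
  Rotor drift: 2 × 5 × 4 = 40
After action: Impeller leakage → 9 × 4 × 3 = 108.
Revised RPNs: Seal misalignment=224, Connector intermittent contact=180, Stator drift=160, Impeller leakage=108, Coil blockage=80, Hinge erosion=60, Rotor drift=40, Nozzle fracture=32.
Highest is now Seal misalignment (224).

Seal misalignment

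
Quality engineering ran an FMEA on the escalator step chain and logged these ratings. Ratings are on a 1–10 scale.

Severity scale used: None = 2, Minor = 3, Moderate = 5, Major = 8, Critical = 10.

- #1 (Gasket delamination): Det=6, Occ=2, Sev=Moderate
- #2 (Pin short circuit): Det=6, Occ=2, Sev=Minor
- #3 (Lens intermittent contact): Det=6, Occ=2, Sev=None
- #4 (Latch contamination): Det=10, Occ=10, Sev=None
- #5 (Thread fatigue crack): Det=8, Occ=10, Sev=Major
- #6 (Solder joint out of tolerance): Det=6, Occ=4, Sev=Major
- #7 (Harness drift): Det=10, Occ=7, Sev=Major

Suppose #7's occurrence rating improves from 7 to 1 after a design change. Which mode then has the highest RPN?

RPN = Severity × Occurrence × Detection:
  #1: 5 × 2 × 6 = 60
  #2: 3 × 2 × 6 = 36
  #3: 2 × 2 × 6 = 24
  #4: 2 × 10 × 10 = 200
  #5: 8 × 10 × 8 = 640
  #6: 8 × 4 × 6 = 192
  #7: 8 × 7 × 10 = 560
After action: #7 → 8 × 1 × 10 = 80.
Revised RPNs: #5=640, #4=200, #6=192, #7=80, #1=60, #2=36, #3=24.
Highest is now #5 (640).

#5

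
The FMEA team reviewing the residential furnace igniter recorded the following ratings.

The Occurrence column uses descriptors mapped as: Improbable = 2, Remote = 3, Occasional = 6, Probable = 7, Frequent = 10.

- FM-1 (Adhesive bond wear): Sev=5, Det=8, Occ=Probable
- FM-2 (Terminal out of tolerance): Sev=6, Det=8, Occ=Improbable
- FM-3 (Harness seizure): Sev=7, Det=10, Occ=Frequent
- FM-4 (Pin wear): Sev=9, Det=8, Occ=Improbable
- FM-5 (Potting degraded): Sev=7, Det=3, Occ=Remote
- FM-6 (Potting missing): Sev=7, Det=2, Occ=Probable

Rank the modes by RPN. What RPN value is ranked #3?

144

RPN = Severity × Occurrence × Detection:
  FM-1: 5 × 7 × 8 = 280
  FM-2: 6 × 2 × 8 = 96
  FM-3: 7 × 10 × 10 = 700
  FM-4: 9 × 2 × 8 = 144
  FM-5: 7 × 3 × 3 = 63
  FM-6: 7 × 7 × 2 = 98
Sorted descending: 700, 280, 144, 98, 96, 63.
The third-highest RPN is 144 (FM-4).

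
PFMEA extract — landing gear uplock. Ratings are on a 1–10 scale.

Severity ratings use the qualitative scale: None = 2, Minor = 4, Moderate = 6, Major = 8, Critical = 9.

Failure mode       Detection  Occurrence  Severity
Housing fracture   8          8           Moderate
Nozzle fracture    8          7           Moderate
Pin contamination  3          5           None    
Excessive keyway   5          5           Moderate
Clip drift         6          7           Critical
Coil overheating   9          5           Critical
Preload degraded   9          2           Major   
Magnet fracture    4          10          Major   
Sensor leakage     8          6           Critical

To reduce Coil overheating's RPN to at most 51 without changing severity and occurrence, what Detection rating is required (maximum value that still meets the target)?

1

Coil overheating: S=9, O=5, D=9 → current RPN = 405.
Fixed product = 45. Need 45 × D ≤ 51, so D ≤ 51/45 = 1.13.
Maximum integer Detection rating = 1 (gives RPN 45; D=2 would give 90 > 51).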